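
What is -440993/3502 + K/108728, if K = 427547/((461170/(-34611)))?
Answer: -11082066734717807/87798802671760 ≈ -126.22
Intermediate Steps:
K = -14797829217/461170 (K = 427547/((461170*(-1/34611))) = 427547/(-461170/34611) = 427547*(-34611/461170) = -14797829217/461170 ≈ -32088.)
-440993/3502 + K/108728 = -440993/3502 - 14797829217/461170/108728 = -440993*1/3502 - 14797829217/461170*1/108728 = -440993/3502 - 14797829217/50142091760 = -11082066734717807/87798802671760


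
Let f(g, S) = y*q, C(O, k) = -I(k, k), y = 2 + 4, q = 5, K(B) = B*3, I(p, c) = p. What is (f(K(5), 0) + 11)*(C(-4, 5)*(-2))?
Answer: 410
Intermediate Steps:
K(B) = 3*B
y = 6
C(O, k) = -k
f(g, S) = 30 (f(g, S) = 6*5 = 30)
(f(K(5), 0) + 11)*(C(-4, 5)*(-2)) = (30 + 11)*(-1*5*(-2)) = 41*(-5*(-2)) = 41*10 = 410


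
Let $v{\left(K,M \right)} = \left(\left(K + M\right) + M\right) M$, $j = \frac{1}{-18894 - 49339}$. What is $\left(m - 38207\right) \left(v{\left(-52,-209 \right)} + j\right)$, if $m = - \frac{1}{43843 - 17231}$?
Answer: $- \frac{6814893352733394465}{1815816596} \approx -3.7531 \cdot 10^{9}$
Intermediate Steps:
$m = - \frac{1}{26612} \approx -3.7577 \cdot 10^{-5}$
$j = - \frac{1}{68233}$ ($j = \frac{1}{-68233} = - \frac{1}{68233} \approx -1.4656 \cdot 10^{-5}$)
$v{\left(K,M \right)} = M \left(K + 2 M\right)$ ($v{\left(K,M \right)} = \left(K + 2 M\right) M = M \left(K + 2 M\right)$)
$\left(m - 38207\right) \left(v{\left(-52,-209 \right)} + j\right) = \left(- \frac{1}{26612} - 38207\right) \left(- 209 \left(-52 + 2 \left(-209\right)\right) - \frac{1}{68233}\right) = - \frac{1016764685 \left(- 209 \left(-52 - 418\right) - \frac{1}{68233}\right)}{26612} = - \frac{1016764685 \left(\left(-209\right) \left(-470\right) - \frac{1}{68233}\right)}{26612} = - \frac{1016764685 \left(98230 - \frac{1}{68233}\right)}{26612} = \left(- \frac{1016764685}{26612}\right) \frac{6702527589}{68233} = - \frac{6814893352733394465}{1815816596}$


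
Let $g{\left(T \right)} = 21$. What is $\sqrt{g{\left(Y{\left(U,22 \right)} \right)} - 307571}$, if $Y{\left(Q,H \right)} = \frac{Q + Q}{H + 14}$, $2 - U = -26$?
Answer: $5 i \sqrt{12302} \approx 554.57 i$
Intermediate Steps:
$U = 28$ ($U = 2 - -26 = 2 + 26 = 28$)
$Y{\left(Q,H \right)} = \frac{2 Q}{14 + H}$
$\sqrt{g{\left(Y{\left(U,22 \right)} \right)} - 307571} = \sqrt{21 - 307571} = \sqrt{-307550} = 5 i \sqrt{12302}$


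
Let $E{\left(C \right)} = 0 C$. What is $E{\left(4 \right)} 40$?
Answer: $0$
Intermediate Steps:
$E{\left(C \right)} = 0$
$E{\left(4 \right)} 40 = 0 \cdot 40 = 0$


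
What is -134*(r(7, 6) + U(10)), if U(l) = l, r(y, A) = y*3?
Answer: -4154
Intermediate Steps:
r(y, A) = 3*y
-134*(r(7, 6) + U(10)) = -134*(3*7 + 10) = -134*(21 + 10) = -134*31 = -4154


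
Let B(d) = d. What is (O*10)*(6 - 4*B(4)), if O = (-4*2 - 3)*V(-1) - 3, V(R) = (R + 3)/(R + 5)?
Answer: 850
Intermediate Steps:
V(R) = (3 + R)/(5 + R)
O = -17/2 (O = (-4*2 - 3)*((3 - 1)/(5 - 1)) - 3 = (-8 - 3)*(2/4) - 3 = -11*2/4 - 3 = -11*1/2 - 3 = -11/2 - 3 = -17/2 ≈ -8.5000)
(O*10)*(6 - 4*B(4)) = (-17/2*10)*(6 - 4*4) = -85*(6 - 16) = -85*(-10) = 850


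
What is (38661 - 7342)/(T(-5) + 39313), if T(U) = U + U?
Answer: 31319/39303 ≈ 0.79686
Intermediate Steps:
T(U) = 2*U
(38661 - 7342)/(T(-5) + 39313) = (38661 - 7342)/(2*(-5) + 39313) = 31319/(-10 + 39313) = 31319/39303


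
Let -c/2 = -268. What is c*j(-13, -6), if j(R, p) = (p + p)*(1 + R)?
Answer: 77184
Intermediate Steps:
c = 536 (c = -2*(-268) = 536)
j(R, p) = 2*p*(1 + R) (j(R, p) = (2*p)*(1 + R) = 2*p*(1 + R))
c*j(-13, -6) = 536*(2*(-6)*(1 - 13)) = 536*(2*(-6)*(-12)) = 536*144 = 77184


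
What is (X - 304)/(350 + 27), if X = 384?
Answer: 80/377 ≈ 0.21220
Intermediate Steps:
(X - 304)/(350 + 27) = (384 - 304)/(350 + 27) = 80/377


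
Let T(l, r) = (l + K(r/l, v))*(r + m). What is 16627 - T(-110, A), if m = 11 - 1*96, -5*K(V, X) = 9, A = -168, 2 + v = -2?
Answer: -58292/5 ≈ -11658.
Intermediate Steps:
v = -4 (v = -2 - 2 = -4)
K(V, X) = -9/5 (K(V, X) = -⅕*9 = -9/5)
m = -85 (m = 11 - 96 = -85)
T(l, r) = (-85 + r)*(-9/5 + l) (T(l, r) = (l - 9/5)*(r - 85) = (-9/5 + l)*(-85 + r) = (-85 + r)*(-9/5 + l))
16627 - T(-110, A) = 16627 - (153 - 85*(-110) - 9/5*(-168) - 110*(-168)) = 16627 - (153 + 9350 + 1512/5 + 18480) = 16627 - 1*141427/5 = 16627 - 141427/5 = -58292/5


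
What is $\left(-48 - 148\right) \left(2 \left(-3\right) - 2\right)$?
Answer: $1568$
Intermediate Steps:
$\left(-48 - 148\right) \left(2 \left(-3\right) - 2\right) = - 196 \left(-6 - 2\right) = \left(-196\right) \left(-8\right) = 1568$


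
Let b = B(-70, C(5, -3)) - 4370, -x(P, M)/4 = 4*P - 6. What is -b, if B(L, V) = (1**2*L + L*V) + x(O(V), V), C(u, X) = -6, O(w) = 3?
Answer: 4044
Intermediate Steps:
x(P, M) = 24 - 16*P (x(P, M) = -4*(4*P - 6) = -4*(-6 + 4*P) = 24 - 16*P)
B(L, V) = -24 + L + L*V (B(L, V) = (1**2*L + L*V) + (24 - 16*3) = (1*L + L*V) + (24 - 48) = (L + L*V) - 24 = -24 + L + L*V)
b = -4044 (b = (-24 - 70 - 70*(-6)) - 4370 = (-24 - 70 + 420) - 4370 = 326 - 4370 = -4044)
-b = -1*(-4044) = 4044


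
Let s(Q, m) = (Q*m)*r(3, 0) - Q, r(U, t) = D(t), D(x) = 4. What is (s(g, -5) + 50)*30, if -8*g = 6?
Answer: 3945/2 ≈ 1972.5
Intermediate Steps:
g = -¾ (g = -⅛*6 = -¾ ≈ -0.75000)
r(U, t) = 4
s(Q, m) = -Q + 4*Q*m (s(Q, m) = (Q*m)*4 - Q = 4*Q*m - Q = -Q + 4*Q*m)
(s(g, -5) + 50)*30 = (-3*(-1 + 4*(-5))/4 + 50)*30 = (-3*(-1 - 20)/4 + 50)*30 = (-¾*(-21) + 50)*30 = (63/4 + 50)*30 = (263/4)*30 = 3945/2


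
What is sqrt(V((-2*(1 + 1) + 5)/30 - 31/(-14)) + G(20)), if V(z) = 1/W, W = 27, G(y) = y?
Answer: sqrt(1623)/9 ≈ 4.4763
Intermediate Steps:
V(z) = 1/27
sqrt(V((-2*(1 + 1) + 5)/30 - 31/(-14)) + G(20)) = sqrt(1/27 + 20) = sqrt(541/27) = sqrt(1623)/9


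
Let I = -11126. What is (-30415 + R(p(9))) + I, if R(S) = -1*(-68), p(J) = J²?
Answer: -41473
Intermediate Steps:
R(S) = 68
(-30415 + R(p(9))) + I = (-30415 + 68) - 11126 = -30347 - 11126 = -41473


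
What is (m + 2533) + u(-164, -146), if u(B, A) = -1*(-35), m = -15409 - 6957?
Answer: -19798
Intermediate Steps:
m = -22366
u(B, A) = 35
(m + 2533) + u(-164, -146) = (-22366 + 2533) + 35 = -19833 + 35 = -19798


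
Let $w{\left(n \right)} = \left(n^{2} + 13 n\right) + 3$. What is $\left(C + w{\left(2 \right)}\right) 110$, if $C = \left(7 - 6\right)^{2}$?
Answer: $3740$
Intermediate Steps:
$C = 1$ ($C = 1^{2} = 1$)
$w{\left(n \right)} = 3 + n^{2} + 13 n$
$\left(C + w{\left(2 \right)}\right) 110 = \left(1 + \left(3 + 2^{2} + 13 \cdot 2\right)\right) 110 = \left(1 + \left(3 + 4 + 26\right)\right) 110 = \left(1 + 33\right) 110 = 34 \cdot 110 = 3740$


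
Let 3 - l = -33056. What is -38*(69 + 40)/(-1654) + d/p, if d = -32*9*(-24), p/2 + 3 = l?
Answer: 2228659/854291 ≈ 2.6088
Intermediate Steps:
l = 33059 (l = 3 - 1*(-33056) = 3 + 33056 = 33059)
p = 66112 (p = -6 + 2*33059 = -6 + 66118 = 66112)
d = 6912 (d = -288*(-24) = 6912)
-38*(69 + 40)/(-1654) + d/p = -38*(69 + 40)/(-1654) + 6912/66112 = -38*109*(-1/1654) + 6912*(1/66112) = -4142*(-1/1654) + 108/1033 = 2071/827 + 108/1033 = 2228659/854291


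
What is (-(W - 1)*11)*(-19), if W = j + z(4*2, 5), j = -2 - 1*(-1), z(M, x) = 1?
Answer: -209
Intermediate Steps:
j = -1 (j = -2 + 1 = -1)
W = 0 (W = -1 + 1 = 0)
(-(W - 1)*11)*(-19) = (-(0 - 1)*11)*(-19) = (-1*(-1)*11)*(-19) = (1*11)*(-19) = 11*(-19) = -209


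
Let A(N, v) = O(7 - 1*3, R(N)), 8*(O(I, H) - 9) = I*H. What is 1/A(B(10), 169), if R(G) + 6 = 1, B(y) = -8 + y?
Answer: 2/13 ≈ 0.15385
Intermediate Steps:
R(G) = -5 (R(G) = -6 + 1 = -5)
O(I, H) = 9 + H*I/8 (O(I, H) = 9 + (I*H)/8 = 9 + (H*I)/8 = 9 + H*I/8)
A(N, v) = 13/2 (A(N, v) = 9 + (⅛)*(-5)*(7 - 1*3) = 9 + (⅛)*(-5)*(7 - 3) = 9 + (⅛)*(-5)*4 = 9 - 5/2 = 13/2)
1/A(B(10), 169) = 1/(13/2) = 2/13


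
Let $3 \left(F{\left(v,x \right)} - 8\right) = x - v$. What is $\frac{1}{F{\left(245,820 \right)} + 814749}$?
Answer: $\frac{3}{2444846} \approx 1.2271 \cdot 10^{-6}$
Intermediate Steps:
$F{\left(v,x \right)} = 8 - \frac{v}{3} + \frac{x}{3}$ ($F{\left(v,x \right)} = 8 + \frac{x - v}{3} = 8 - \left(- \frac{x}{3} + \frac{v}{3}\right) = 8 - \frac{v}{3} + \frac{x}{3}$)
$\frac{1}{F{\left(245,820 \right)} + 814749} = \frac{1}{\left(8 - \frac{245}{3} + \frac{1}{3} \cdot 820\right) + 814749} = \frac{1}{\left(8 - \frac{245}{3} + \frac{820}{3}\right) + 814749} = \frac{1}{\frac{599}{3} + 814749} = \frac{1}{\frac{2444846}{3}} = \frac{3}{2444846}$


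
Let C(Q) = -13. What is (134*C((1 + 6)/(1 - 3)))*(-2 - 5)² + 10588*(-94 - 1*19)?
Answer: -1281802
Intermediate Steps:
(134*C((1 + 6)/(1 - 3)))*(-2 - 5)² + 10588*(-94 - 1*19) = (134*(-13))*(-2 - 5)² + 10588*(-94 - 1*19) = -1742*(-7)² + 10588*(-94 - 19) = -1742*49 + 10588*(-113) = -85358 - 1196444 = -1281802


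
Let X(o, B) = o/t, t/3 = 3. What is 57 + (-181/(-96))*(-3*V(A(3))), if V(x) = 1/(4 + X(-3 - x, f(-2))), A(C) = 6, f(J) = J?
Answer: 5291/96 ≈ 55.115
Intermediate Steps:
t = 9 (t = 3*3 = 9)
X(o, B) = o/9
V(x) = 1/(11/3 - x/9) (V(x) = 1/(4 + (-3 - x)/9) = 1/(4 + (-⅓ - x/9)) = 1/(11/3 - x/9))
57 + (-181/(-96))*(-3*V(A(3))) = 57 + (-181/(-96))*(-(-27)/(-33 + 6)) = 57 + (-181*(-1/96))*(-(-27)/(-27)) = 57 + 181*(-(-27)*(-1)/27)/96 = 57 + 181*(-3*⅓)/96 = 57 + (181/96)*(-1) = 57 - 181/96 = 5291/96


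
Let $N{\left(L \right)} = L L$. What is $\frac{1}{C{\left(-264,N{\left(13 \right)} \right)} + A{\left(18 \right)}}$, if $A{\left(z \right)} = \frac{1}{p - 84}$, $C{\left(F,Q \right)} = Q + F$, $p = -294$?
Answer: $- \frac{378}{35911} \approx -0.010526$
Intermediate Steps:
$N{\left(L \right)} = L^{2}$
$C{\left(F,Q \right)} = F + Q$
$A{\left(z \right)} = - \frac{1}{378}$ ($A{\left(z \right)} = \frac{1}{-294 - 84} = \frac{1}{-378} = - \frac{1}{378}$)
$\frac{1}{C{\left(-264,N{\left(13 \right)} \right)} + A{\left(18 \right)}} = \frac{1}{\left(-264 + 13^{2}\right) - \frac{1}{378}} = \frac{1}{\left(-264 + 169\right) - \frac{1}{378}} = \frac{1}{-95 - \frac{1}{378}} = \frac{1}{- \frac{35911}{378}} = - \frac{378}{35911}$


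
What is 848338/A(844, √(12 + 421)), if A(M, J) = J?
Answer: 848338*√433/433 ≈ 40769.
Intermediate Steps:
848338/A(844, √(12 + 421)) = 848338/(√(12 + 421)) = 848338/(√433) = 848338*(√433/433) = 848338*√433/433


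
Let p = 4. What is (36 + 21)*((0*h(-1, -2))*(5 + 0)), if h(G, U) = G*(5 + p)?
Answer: 0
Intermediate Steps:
h(G, U) = 9*G (h(G, U) = G*(5 + 4) = G*9 = 9*G)
(36 + 21)*((0*h(-1, -2))*(5 + 0)) = (36 + 21)*((0*(9*(-1)))*(5 + 0)) = 57*((0*(-9))*5) = 57*(0*5) = 57*0 = 0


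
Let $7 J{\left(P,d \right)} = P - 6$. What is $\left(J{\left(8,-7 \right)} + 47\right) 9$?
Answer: $\frac{2979}{7} \approx 425.57$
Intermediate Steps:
$J{\left(P,d \right)} = - \frac{6}{7} + \frac{P}{7}$ ($J{\left(P,d \right)} = \frac{P - 6}{7} = \frac{-6 + P}{7} = - \frac{6}{7} + \frac{P}{7}$)
$\left(J{\left(8,-7 \right)} + 47\right) 9 = \left(\left(- \frac{6}{7} + \frac{1}{7} \cdot 8\right) + 47\right) 9 = \left(\left(- \frac{6}{7} + \frac{8}{7}\right) + 47\right) 9 = \left(\frac{2}{7} + 47\right) 9 = \frac{331}{7} \cdot 9 = \frac{2979}{7}$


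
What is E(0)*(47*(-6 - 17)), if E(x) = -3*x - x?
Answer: 0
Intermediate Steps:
E(x) = -4*x
E(0)*(47*(-6 - 17)) = (-4*0)*(47*(-6 - 17)) = 0*(47*(-23)) = 0*(-1081) = 0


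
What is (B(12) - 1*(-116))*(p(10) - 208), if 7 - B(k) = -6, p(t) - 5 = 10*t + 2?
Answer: -13029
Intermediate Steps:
p(t) = 7 + 10*t (p(t) = 5 + (10*t + 2) = 5 + (2 + 10*t) = 7 + 10*t)
B(k) = 13 (B(k) = 7 - 1*(-6) = 7 + 6 = 13)
(B(12) - 1*(-116))*(p(10) - 208) = (13 - 1*(-116))*((7 + 10*10) - 208) = (13 + 116)*((7 + 100) - 208) = 129*(107 - 208) = 129*(-101) = -13029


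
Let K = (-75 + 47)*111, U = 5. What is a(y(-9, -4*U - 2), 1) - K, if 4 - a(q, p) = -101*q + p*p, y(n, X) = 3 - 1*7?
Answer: 2707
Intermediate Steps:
y(n, X) = -4 (y(n, X) = 3 - 7 = -4)
a(q, p) = 4 - p² + 101*q (a(q, p) = 4 - (-101*q + p*p) = 4 - (-101*q + p²) = 4 - (p² - 101*q) = 4 + (-p² + 101*q) = 4 - p² + 101*q)
K = -3108 (K = -28*111 = -3108)
a(y(-9, -4*U - 2), 1) - K = (4 - 1*1² + 101*(-4)) - 1*(-3108) = (4 - 1*1 - 404) + 3108 = (4 - 1 - 404) + 3108 = -401 + 3108 = 2707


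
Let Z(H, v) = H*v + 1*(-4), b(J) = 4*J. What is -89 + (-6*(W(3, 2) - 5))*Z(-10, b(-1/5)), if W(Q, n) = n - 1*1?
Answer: 7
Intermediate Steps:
W(Q, n) = -1 + n (W(Q, n) = n - 1 = -1 + n)
Z(H, v) = -4 + H*v (Z(H, v) = H*v - 4 = -4 + H*v)
-89 + (-6*(W(3, 2) - 5))*Z(-10, b(-1/5)) = -89 + (-6*((-1 + 2) - 5))*(-4 - 40*(-1/5)) = -89 + (-6*(1 - 5))*(-4 - 40*(-1*1/5)) = -89 + (-6*(-4))*(-4 - 40*(-1)/5) = -89 + 24*(-4 - 10*(-4/5)) = -89 + 24*(-4 + 8) = -89 + 24*4 = -89 + 96 = 7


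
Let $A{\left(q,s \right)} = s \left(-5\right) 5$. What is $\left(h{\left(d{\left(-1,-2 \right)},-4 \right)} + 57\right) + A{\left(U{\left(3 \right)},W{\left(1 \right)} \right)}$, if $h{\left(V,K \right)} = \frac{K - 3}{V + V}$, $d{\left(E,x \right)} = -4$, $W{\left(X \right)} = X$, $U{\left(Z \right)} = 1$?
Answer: $\frac{263}{8} \approx 32.875$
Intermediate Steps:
$h{\left(V,K \right)} = \frac{-3 + K}{2 V}$
$A{\left(q,s \right)} = - 25 s$ ($A{\left(q,s \right)} = - 5 s 5 = - 25 s$)
$\left(h{\left(d{\left(-1,-2 \right)},-4 \right)} + 57\right) + A{\left(U{\left(3 \right)},W{\left(1 \right)} \right)} = \left(\frac{-3 - 4}{2 \left(-4\right)} + 57\right) - 25 = \left(\frac{1}{2} \left(- \frac{1}{4}\right) \left(-7\right) + 57\right) - 25 = \left(\frac{7}{8} + 57\right) - 25 = \frac{463}{8} - 25 = \frac{263}{8}$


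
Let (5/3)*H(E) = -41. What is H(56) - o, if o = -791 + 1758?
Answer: -4958/5 ≈ -991.60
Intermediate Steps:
H(E) = -123/5 (H(E) = (⅗)*(-41) = -123/5)
o = 967
H(56) - o = -123/5 - 1*967 = -123/5 - 967 = -4958/5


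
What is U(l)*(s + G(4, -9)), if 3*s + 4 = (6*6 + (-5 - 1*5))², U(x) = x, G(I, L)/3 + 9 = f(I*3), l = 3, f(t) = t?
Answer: 699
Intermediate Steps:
G(I, L) = -27 + 9*I (G(I, L) = -27 + 3*(I*3) = -27 + 3*(3*I) = -27 + 9*I)
s = 224 (s = -4/3 + (6*6 + (-5 - 1*5))²/3 = -4/3 + (36 + (-5 - 5))²/3 = -4/3 + (36 - 10)²/3 = -4/3 + (⅓)*26² = -4/3 + (⅓)*676 = -4/3 + 676/3 = 224)
U(l)*(s + G(4, -9)) = 3*(224 + (-27 + 9*4)) = 3*(224 + (-27 + 36)) = 3*(224 + 9) = 3*233 = 699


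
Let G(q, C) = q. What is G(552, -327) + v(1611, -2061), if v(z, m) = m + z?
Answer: 102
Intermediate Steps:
G(552, -327) + v(1611, -2061) = 552 + (-2061 + 1611) = 552 - 450 = 102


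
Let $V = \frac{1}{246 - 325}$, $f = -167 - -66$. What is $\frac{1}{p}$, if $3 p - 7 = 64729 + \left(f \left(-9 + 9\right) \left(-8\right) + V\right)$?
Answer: $\frac{237}{5114143} \approx 4.6342 \cdot 10^{-5}$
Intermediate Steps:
$f = -101$ ($f = -167 + 66 = -101$)
$V = - \frac{1}{79}$ ($V = \frac{1}{-79} = - \frac{1}{79} \approx -0.012658$)
$p = \frac{5114143}{237}$ ($p = \frac{7}{3} + \frac{64729 - \left(\frac{1}{79} + 101 \left(-9 + 9\right) \left(-8\right)\right)}{3} = \frac{7}{3} + \frac{64729 - \left(\frac{1}{79} + 101 \cdot 0 \left(-8\right)\right)}{3} = \frac{7}{3} + \frac{64729 - \frac{1}{79}}{3} = \frac{7}{3} + \frac{1}{3} \cdot \frac{5113590}{79} = \frac{7}{3} + \frac{1704530}{79} = \frac{5114143}{237} \approx 21579.0$)
$\frac{1}{p} = \frac{1}{\frac{5114143}{237}} = \frac{237}{5114143}$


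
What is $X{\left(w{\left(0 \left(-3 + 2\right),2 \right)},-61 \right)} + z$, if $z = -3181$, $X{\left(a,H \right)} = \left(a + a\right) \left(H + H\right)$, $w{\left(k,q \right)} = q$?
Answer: $-3669$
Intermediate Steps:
$X{\left(a,H \right)} = 4 H a$ ($X{\left(a,H \right)} = 2 a 2 H = 4 H a$)
$X{\left(w{\left(0 \left(-3 + 2\right),2 \right)},-61 \right)} + z = 4 \left(-61\right) 2 - 3181 = -488 - 3181 = -3669$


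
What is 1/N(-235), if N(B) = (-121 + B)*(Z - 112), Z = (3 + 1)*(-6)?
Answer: 1/48416 ≈ 2.0654e-5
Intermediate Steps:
Z = -24 (Z = 4*(-6) = -24)
N(B) = 16456 - 136*B (N(B) = (-121 + B)*(-24 - 112) = (-121 + B)*(-136) = 16456 - 136*B)
1/N(-235) = 1/(16456 - 136*(-235)) = 1/(16456 + 31960) = 1/48416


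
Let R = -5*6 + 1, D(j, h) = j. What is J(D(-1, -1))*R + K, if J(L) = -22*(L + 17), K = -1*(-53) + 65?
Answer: 10326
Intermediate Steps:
K = 118 (K = 53 + 65 = 118)
J(L) = -374 - 22*L (J(L) = -22*(17 + L) = -374 - 22*L)
R = -29 (R = -30 + 1 = -29)
J(D(-1, -1))*R + K = (-374 - 22*(-1))*(-29) + 118 = (-374 + 22)*(-29) + 118 = -352*(-29) + 118 = 10208 + 118 = 10326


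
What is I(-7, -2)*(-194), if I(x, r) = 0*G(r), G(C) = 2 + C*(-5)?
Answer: 0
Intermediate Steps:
G(C) = 2 - 5*C
I(x, r) = 0 (I(x, r) = 0*(2 - 5*r) = 0)
I(-7, -2)*(-194) = 0*(-194) = 0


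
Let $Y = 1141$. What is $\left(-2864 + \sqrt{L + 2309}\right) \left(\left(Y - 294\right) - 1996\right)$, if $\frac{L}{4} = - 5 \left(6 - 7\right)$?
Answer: $3290736 - 1149 \sqrt{2329} \approx 3.2353 \cdot 10^{6}$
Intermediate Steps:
$L = 20$ ($L = 4 \left(- 5 \left(6 - 7\right)\right) = 4 \left(\left(-5\right) \left(-1\right)\right) = 4 \cdot 5 = 20$)
$\left(-2864 + \sqrt{L + 2309}\right) \left(\left(Y - 294\right) - 1996\right) = \left(-2864 + \sqrt{20 + 2309}\right) \left(\left(1141 - 294\right) - 1996\right) = \left(-2864 + \sqrt{2329}\right) \left(\left(1141 - 294\right) - 1996\right) = \left(-2864 + \sqrt{2329}\right) \left(847 - 1996\right) = \left(-2864 + \sqrt{2329}\right) \left(-1149\right) = 3290736 - 1149 \sqrt{2329}$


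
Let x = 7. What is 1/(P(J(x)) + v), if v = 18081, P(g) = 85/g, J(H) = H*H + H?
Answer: 56/1012621 ≈ 5.5302e-5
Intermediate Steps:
J(H) = H + H**2 (J(H) = H**2 + H = H + H**2)
1/(P(J(x)) + v) = 1/(85/((7*(1 + 7))) + 18081) = 1/(85/((7*8)) + 18081) = 1/(85/56 + 18081) = 1/(1012621/56) = 56/1012621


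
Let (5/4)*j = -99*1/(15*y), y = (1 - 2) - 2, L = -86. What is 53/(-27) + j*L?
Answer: -103493/675 ≈ -153.32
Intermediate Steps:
y = -3 (y = -1 - 2 = -3)
j = 44/25 (j = 4*(-99/((-3*15)))/5 = 4*(-99/(-45))/5 = 4*(-99*(-1/45))/5 = (⅘)*(11/5) = 44/25 ≈ 1.7600)
53/(-27) + j*L = 53/(-27) + (44/25)*(-86) = 53*(-1/27) - 3784/25 = -53/27 - 3784/25 = -103493/675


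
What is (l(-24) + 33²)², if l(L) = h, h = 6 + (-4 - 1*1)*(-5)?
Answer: 1254400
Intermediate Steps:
h = 31 (h = 6 + (-4 - 1)*(-5) = 6 - 5*(-5) = 6 + 25 = 31)
l(L) = 31
(l(-24) + 33²)² = (31 + 33²)² = (31 + 1089)² = 1120² = 1254400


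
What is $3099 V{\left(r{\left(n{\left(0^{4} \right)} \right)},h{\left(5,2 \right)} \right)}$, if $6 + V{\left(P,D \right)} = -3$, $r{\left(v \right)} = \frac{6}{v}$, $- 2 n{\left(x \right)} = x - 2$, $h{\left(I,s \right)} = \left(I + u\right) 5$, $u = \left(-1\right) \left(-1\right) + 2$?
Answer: $-27891$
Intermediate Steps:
$u = 3$ ($u = 1 + 2 = 3$)
$h{\left(I,s \right)} = 15 + 5 I$ ($h{\left(I,s \right)} = \left(I + 3\right) 5 = \left(3 + I\right) 5 = 15 + 5 I$)
$n{\left(x \right)} = 1 - \frac{x}{2}$ ($n{\left(x \right)} = - \frac{x - 2}{2} = - \frac{-2 + x}{2} = 1 - \frac{x}{2}$)
$V{\left(P,D \right)} = -9$ ($V{\left(P,D \right)} = -6 - 3 = -9$)
$3099 V{\left(r{\left(n{\left(0^{4} \right)} \right)},h{\left(5,2 \right)} \right)} = 3099 \left(-9\right) = -27891$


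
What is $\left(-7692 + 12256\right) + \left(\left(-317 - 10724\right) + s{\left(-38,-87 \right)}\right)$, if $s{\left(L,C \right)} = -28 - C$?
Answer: $-6418$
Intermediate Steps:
$\left(-7692 + 12256\right) + \left(\left(-317 - 10724\right) + s{\left(-38,-87 \right)}\right) = \left(-7692 + 12256\right) - 10982 = 4564 + \left(-11041 + \left(-28 + 87\right)\right) = 4564 + \left(-11041 + 59\right) = 4564 - 10982 = -6418$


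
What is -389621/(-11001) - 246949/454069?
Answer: 174198131900/4995213069 ≈ 34.873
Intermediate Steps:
-389621/(-11001) - 246949/454069 = -389621*(-1/11001) - 246949*1/454069 = 389621/11001 - 246949/454069 = 174198131900/4995213069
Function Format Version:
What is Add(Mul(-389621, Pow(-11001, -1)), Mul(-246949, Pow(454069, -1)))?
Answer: Rational(174198131900, 4995213069) ≈ 34.873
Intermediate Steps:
Add(Mul(-389621, Pow(-11001, -1)), Mul(-246949, Pow(454069, -1))) = Add(Mul(-389621, Rational(-1, 11001)), Mul(-246949, Rational(1, 454069))) = Add(Rational(389621, 11001), Rational(-246949, 454069)) = Rational(174198131900, 4995213069)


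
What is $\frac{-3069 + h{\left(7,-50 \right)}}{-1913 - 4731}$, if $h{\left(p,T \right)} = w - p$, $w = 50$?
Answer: $\frac{1513}{3322} \approx 0.45545$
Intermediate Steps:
$h{\left(p,T \right)} = 50 - p$
$\frac{-3069 + h{\left(7,-50 \right)}}{-1913 - 4731} = \frac{-3069 + \left(50 - 7\right)}{-1913 - 4731} = \frac{-3069 + \left(50 - 7\right)}{-6644} = \left(-3069 + 43\right) \left(- \frac{1}{6644}\right) = \left(-3026\right) \left(- \frac{1}{6644}\right) = \frac{1513}{3322}$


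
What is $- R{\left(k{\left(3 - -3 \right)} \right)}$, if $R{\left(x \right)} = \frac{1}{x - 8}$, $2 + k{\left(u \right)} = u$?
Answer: $\frac{1}{4} \approx 0.25$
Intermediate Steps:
$k{\left(u \right)} = -2 + u$
$R{\left(x \right)} = \frac{1}{-8 + x}$
$- R{\left(k{\left(3 - -3 \right)} \right)} = - \frac{1}{-8 + \left(-2 + \left(3 - -3\right)\right)} = - \frac{1}{-8 + \left(-2 + \left(3 + 3\right)\right)} = - \frac{1}{-8 + \left(-2 + 6\right)} = - \frac{1}{-8 + 4} = - \frac{1}{-4} = \left(-1\right) \left(- \frac{1}{4}\right) = \frac{1}{4}$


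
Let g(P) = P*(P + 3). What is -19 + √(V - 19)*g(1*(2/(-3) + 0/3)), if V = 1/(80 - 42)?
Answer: -19 - 7*I*√27398/171 ≈ -19.0 - 6.7758*I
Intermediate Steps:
V = 1/38 ≈ 0.026316
g(P) = P*(3 + P)
-19 + √(V - 19)*g(1*(2/(-3) + 0/3)) = -19 + √(1/38 - 19)*((1*(2/(-3) + 0/3))*(3 + 1*(2/(-3) + 0/3))) = -19 + √(-721/38)*((1*(2*(-⅓) + 0*(⅓)))*(3 + 1*(2*(-⅓) + 0*(⅓)))) = -19 + (I*√27398/38)*((1*(-⅔ + 0))*(3 + 1*(-⅔ + 0))) = -19 + (I*√27398/38)*((1*(-⅔))*(3 + 1*(-⅔))) = -19 + (I*√27398/38)*(-2*(3 - ⅔)/3) = -19 + (I*√27398/38)*(-⅔*7/3) = -19 + (I*√27398/38)*(-14/9) = -19 - 7*I*√27398/171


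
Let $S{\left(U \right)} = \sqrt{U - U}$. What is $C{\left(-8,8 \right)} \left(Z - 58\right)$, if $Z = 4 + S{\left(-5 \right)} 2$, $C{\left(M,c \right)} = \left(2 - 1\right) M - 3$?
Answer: $594$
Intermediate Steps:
$C{\left(M,c \right)} = -3 + M$ ($C{\left(M,c \right)} = 1 M - 3 = M - 3 = -3 + M$)
$S{\left(U \right)} = 0$ ($S{\left(U \right)} = \sqrt{0} = 0$)
$Z = 4$ ($Z = 4 + 0 \cdot 2 = 4 + 0 = 4$)
$C{\left(-8,8 \right)} \left(Z - 58\right) = \left(-3 - 8\right) \left(4 - 58\right) = \left(-11\right) \left(-54\right) = 594$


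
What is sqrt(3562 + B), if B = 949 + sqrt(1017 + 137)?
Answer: sqrt(4511 + sqrt(1154)) ≈ 67.416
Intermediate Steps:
B = 949 + sqrt(1154) ≈ 982.97
sqrt(3562 + B) = sqrt(3562 + (949 + sqrt(1154))) = sqrt(4511 + sqrt(1154))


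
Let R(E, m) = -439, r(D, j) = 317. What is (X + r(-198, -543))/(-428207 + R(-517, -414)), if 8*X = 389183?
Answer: -130573/1143056 ≈ -0.11423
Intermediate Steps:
X = 389183/8 (X = (1/8)*389183 = 389183/8 ≈ 48648.)
(X + r(-198, -543))/(-428207 + R(-517, -414)) = (389183/8 + 317)/(-428207 - 439) = (391719/8)/(-428646) = (391719/8)*(-1/428646) = -130573/1143056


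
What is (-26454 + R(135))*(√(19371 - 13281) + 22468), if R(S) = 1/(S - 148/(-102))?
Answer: -4136209050780/6959 - 184093335*√6090/6959 ≈ -5.9643e+8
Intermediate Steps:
R(S) = 1/(74/51 + S) (R(S) = 1/(S - 148*(-1/102)) = 1/(S + 74/51) = 1/(74/51 + S))
(-26454 + R(135))*(√(19371 - 13281) + 22468) = (-26454 + 51/(74 + 51*135))*(√(19371 - 13281) + 22468) = (-26454 + 51/(74 + 6885))*(√6090 + 22468) = (-26454 + 51/6959)*(22468 + √6090) = -184093335*(22468 + √6090)/6959 = -4136209050780/6959 - 184093335*√6090/6959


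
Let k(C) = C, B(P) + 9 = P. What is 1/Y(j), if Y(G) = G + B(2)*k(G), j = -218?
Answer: 1/1308 ≈ 0.00076453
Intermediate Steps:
B(P) = -9 + P
Y(G) = -6*G (Y(G) = G + (-9 + 2)*G = G - 7*G = -6*G)
1/Y(j) = 1/(-6*(-218)) = 1/1308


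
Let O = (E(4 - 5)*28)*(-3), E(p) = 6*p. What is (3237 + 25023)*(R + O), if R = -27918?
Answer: -774719640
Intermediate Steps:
O = 504 (O = ((6*(4 - 5))*28)*(-3) = ((6*(-1))*28)*(-3) = -6*28*(-3) = -168*(-3) = 504)
(3237 + 25023)*(R + O) = (3237 + 25023)*(-27918 + 504) = 28260*(-27414) = -774719640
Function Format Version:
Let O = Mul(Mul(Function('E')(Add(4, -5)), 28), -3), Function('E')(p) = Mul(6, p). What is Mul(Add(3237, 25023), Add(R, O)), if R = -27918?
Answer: -774719640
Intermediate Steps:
O = 504 (O = Mul(Mul(Mul(6, Add(4, -5)), 28), -3) = Mul(Mul(Mul(6, -1), 28), -3) = Mul(Mul(-6, 28), -3) = Mul(-168, -3) = 504)
Mul(Add(3237, 25023), Add(R, O)) = Mul(Add(3237, 25023), Add(-27918, 504)) = Mul(28260, -27414) = -774719640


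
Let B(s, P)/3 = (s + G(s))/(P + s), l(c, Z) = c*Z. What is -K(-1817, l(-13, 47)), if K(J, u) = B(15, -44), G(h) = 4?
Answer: 57/29 ≈ 1.9655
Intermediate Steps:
l(c, Z) = Z*c
B(s, P) = 3*(4 + s)/(P + s) (B(s, P) = 3*((s + 4)/(P + s)) = 3*((4 + s)/(P + s)) = 3*(4 + s)/(P + s))
K(J, u) = -57/29 (K(J, u) = 3*(4 + 15)/(-44 + 15) = 3*19/(-29) = 3*(-1/29)*19 = -57/29)
-K(-1817, l(-13, 47)) = -1*(-57/29) = 57/29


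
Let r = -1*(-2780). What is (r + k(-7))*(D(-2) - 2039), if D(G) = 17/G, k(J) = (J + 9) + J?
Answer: -11363625/2 ≈ -5.6818e+6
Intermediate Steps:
k(J) = 9 + 2*J (k(J) = (9 + J) + J = 9 + 2*J)
r = 2780
(r + k(-7))*(D(-2) - 2039) = (2780 + (9 + 2*(-7)))*(17/(-2) - 2039) = (2780 + (9 - 14))*(17*(-½) - 2039) = (2780 - 5)*(-17/2 - 2039) = 2775*(-4095/2) = -11363625/2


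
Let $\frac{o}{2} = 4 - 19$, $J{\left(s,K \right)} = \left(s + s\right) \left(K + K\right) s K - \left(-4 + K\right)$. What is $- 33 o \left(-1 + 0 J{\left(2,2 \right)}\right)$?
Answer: $-990$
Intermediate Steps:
$J{\left(s,K \right)} = 4 - K + 4 K^{2} s^{2}$ ($J{\left(s,K \right)} = 2 s 2 K s K - \left(-4 + K\right) = 4 K s s K - \left(-4 + K\right) = 4 K s^{2} K - \left(-4 + K\right) = 4 K^{2} s^{2} - \left(-4 + K\right) = 4 - K + 4 K^{2} s^{2}$)
$o = -30$ ($o = 2 \left(4 - 19\right) = 2 \left(-15\right) = -30$)
$- 33 o \left(-1 + 0 J{\left(2,2 \right)}\right) = \left(-33\right) \left(-30\right) \left(-1 + 0 \left(4 - 2 + 4 \cdot 2^{2} \cdot 2^{2}\right)\right) = 990 \left(-1 + 0 \left(4 - 2 + 4 \cdot 4 \cdot 4\right)\right) = 990 \left(-1 + 0 \left(4 - 2 + 64\right)\right) = 990 \left(-1 + 0 \cdot 66\right) = 990 \left(-1 + 0\right) = 990 \left(-1\right) = -990$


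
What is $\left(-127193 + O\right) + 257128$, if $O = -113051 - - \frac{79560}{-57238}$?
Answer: $\frac{483163416}{28619} \approx 16883.0$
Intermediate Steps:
$O = - \frac{3235446349}{28619}$ ($O = -113051 - \left(-79560\right) \left(- \frac{1}{57238}\right) = -113051 - \frac{39780}{28619} = - \frac{3235446349}{28619} \approx -1.1305 \cdot 10^{5}$)
$\left(-127193 + O\right) + 257128 = \left(-127193 - \frac{3235446349}{28619}\right) + 257128 = - \frac{6875582816}{28619} + 257128 = \frac{483163416}{28619}$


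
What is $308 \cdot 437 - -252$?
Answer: $134848$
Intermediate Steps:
$308 \cdot 437 - -252 = 134596 + 252 = 134848$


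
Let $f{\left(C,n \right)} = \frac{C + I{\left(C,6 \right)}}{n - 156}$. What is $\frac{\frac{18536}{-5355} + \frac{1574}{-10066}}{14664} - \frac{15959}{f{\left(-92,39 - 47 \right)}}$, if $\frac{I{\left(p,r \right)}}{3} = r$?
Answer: $- \frac{73885692416159083}{2089019729160} \approx -35369.0$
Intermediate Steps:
$I{\left(p,r \right)} = 3 r$
$f{\left(C,n \right)} = \frac{18 + C}{-156 + n}$ ($f{\left(C,n \right)} = \frac{C + 3 \cdot 6}{n - 156} = \frac{C + 18}{-156 + n} = \frac{18 + C}{-156 + n}$)
$\frac{\frac{18536}{-5355} + \frac{1574}{-10066}}{14664} - \frac{15959}{f{\left(-92,39 - 47 \right)}} = \frac{\frac{18536}{-5355} + \frac{1574}{-10066}}{14664} - \frac{15959}{\frac{1}{-156 + \left(39 - 47\right)} \left(18 - 92\right)} = \left(18536 \left(- \frac{1}{5355}\right) + 1574 \left(- \frac{1}{10066}\right)\right) \frac{1}{14664} - \frac{15959}{\frac{1}{-156 - 8} \left(-74\right)} = \left(- \frac{2648}{765} - \frac{787}{5033}\right) \frac{1}{14664} - \frac{15959}{\frac{1}{-164} \left(-74\right)} = \left(- \frac{13929439}{3850245}\right) \frac{1}{14664} - \frac{15959}{\left(- \frac{1}{164}\right) \left(-74\right)} = - \frac{13929439}{56459992680} - \frac{15959}{\frac{37}{82}} = - \frac{13929439}{56459992680} - \frac{1308638}{37} = - \frac{73885692416159083}{2089019729160}$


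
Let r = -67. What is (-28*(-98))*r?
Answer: -183848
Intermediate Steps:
(-28*(-98))*r = -28*(-98)*(-67) = 2744*(-67) = -183848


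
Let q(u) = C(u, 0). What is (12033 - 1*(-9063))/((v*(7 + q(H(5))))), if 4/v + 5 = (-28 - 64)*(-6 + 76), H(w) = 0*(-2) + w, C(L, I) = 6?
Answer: -33990930/13 ≈ -2.6147e+6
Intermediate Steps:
H(w) = w (H(w) = 0 + w = w)
v = -4/6445 (v = 4/(-5 + (-28 - 64)*(-6 + 76)) = 4/(-5 - 92*70) = 4/(-5 - 6440) = 4/(-6445) = 4*(-1/6445) = -4/6445 ≈ -0.00062064)
q(u) = 6
(12033 - 1*(-9063))/((v*(7 + q(H(5))))) = (12033 - 1*(-9063))/((-4*(7 + 6)/6445)) = (12033 + 9063)/((-4/6445*13)) = 21096/(-52/6445) = 21096*(-6445/52) = -33990930/13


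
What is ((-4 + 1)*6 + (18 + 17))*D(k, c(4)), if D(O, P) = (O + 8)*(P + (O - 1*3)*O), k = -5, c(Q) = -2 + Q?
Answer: 2142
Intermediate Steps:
D(O, P) = (8 + O)*(P + O*(-3 + O)) (D(O, P) = (8 + O)*(P + (O - 3)*O) = (8 + O)*(P + (-3 + O)*O) = (8 + O)*(P + O*(-3 + O)))
((-4 + 1)*6 + (18 + 17))*D(k, c(4)) = ((-4 + 1)*6 + (18 + 17))*((-5)**3 - 24*(-5) + 5*(-5)**2 + 8*(-2 + 4) - 5*(-2 + 4)) = (-3*6 + 35)*(-125 + 120 + 5*25 + 8*2 - 5*2) = (-18 + 35)*(-125 + 120 + 125 + 16 - 10) = 17*126 = 2142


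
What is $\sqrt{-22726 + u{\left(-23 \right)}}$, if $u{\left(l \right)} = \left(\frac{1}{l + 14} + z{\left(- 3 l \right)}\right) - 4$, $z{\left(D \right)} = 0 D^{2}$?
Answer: $\frac{i \sqrt{204571}}{3} \approx 150.77 i$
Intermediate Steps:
$z{\left(D \right)} = 0$
$u{\left(l \right)} = -4 + \frac{1}{14 + l}$ ($u{\left(l \right)} = \left(\frac{1}{l + 14} + 0\right) - 4 = \left(\frac{1}{14 + l} + 0\right) - 4 = \frac{1}{14 + l} - 4 = -4 + \frac{1}{14 + l}$)
$\sqrt{-22726 + u{\left(-23 \right)}} = \sqrt{-22726 + \frac{-55 - -92}{14 - 23}} = \sqrt{-22726 + \frac{-55 + 92}{-9}} = \sqrt{-22726 - \frac{37}{9}} = \sqrt{- \frac{204571}{9}} = \frac{i \sqrt{204571}}{3}$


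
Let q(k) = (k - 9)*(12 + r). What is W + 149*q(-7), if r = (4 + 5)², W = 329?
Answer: -221383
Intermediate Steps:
r = 81 (r = 9² = 81)
q(k) = -837 + 93*k (q(k) = (k - 9)*(12 + 81) = (-9 + k)*93 = -837 + 93*k)
W + 149*q(-7) = 329 + 149*(-837 + 93*(-7)) = 329 + 149*(-837 - 651) = 329 + 149*(-1488) = 329 - 221712 = -221383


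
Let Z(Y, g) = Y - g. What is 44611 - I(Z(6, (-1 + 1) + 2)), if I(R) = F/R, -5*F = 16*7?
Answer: 223083/5 ≈ 44617.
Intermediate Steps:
F = -112/5 (F = -16*7/5 = -1/5*112 = -112/5 ≈ -22.400)
I(R) = -112/(5*R)
44611 - I(Z(6, (-1 + 1) + 2)) = 44611 - (-112)/(5*(6 - ((-1 + 1) + 2))) = 44611 - (-112)/(5*(6 - (0 + 2))) = 44611 - (-112)/(5*(6 - 1*2)) = 44611 - (-112)/(5*(6 - 2)) = 44611 - (-112)/(5*4) = 44611 - 1*(-28/5) = 44611 + 28/5 = 223083/5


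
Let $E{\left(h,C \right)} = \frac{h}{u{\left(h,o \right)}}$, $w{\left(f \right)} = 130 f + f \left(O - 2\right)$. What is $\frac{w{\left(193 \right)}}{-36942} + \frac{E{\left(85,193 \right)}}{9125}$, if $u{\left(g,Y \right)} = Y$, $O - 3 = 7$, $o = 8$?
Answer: $- \frac{64704731}{89892200} \approx -0.7198$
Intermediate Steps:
$O = 10$ ($O = 3 + 7 = 10$)
$w{\left(f \right)} = 138 f$ ($w{\left(f \right)} = 130 f + f \left(10 - 2\right) = 130 f + f 8 = 130 f + 8 f = 138 f$)
$E{\left(h,C \right)} = \frac{h}{8}$
$\frac{w{\left(193 \right)}}{-36942} + \frac{E{\left(85,193 \right)}}{9125} = \frac{138 \cdot 193}{-36942} + \frac{\frac{1}{8} \cdot 85}{9125} = 26634 \left(- \frac{1}{36942}\right) + \frac{85}{8} \cdot \frac{1}{9125} = - \frac{4439}{6157} + \frac{17}{14600} = - \frac{64704731}{89892200}$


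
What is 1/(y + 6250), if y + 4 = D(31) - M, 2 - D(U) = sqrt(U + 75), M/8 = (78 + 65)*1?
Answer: 2552/13025355 + sqrt(106)/26050710 ≈ 0.00019632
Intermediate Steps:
M = 1144 (M = 8*((78 + 65)*1) = 8*(143*1) = 8*143 = 1144)
D(U) = 2 - sqrt(75 + U) (D(U) = 2 - sqrt(U + 75) = 2 - sqrt(75 + U))
y = -1146 - sqrt(106) (y = -4 + ((2 - sqrt(75 + 31)) - 1*1144) = -4 + ((2 - sqrt(106)) - 1144) = -4 + (-1142 - sqrt(106)) = -1146 - sqrt(106) ≈ -1156.3)
1/(y + 6250) = 1/((-1146 - sqrt(106)) + 6250) = 1/(5104 - sqrt(106))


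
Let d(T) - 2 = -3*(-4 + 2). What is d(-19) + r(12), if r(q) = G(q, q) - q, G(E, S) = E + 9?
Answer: 17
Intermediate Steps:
G(E, S) = 9 + E
d(T) = 8 (d(T) = 2 - 3*(-4 + 2) = 2 - 3*(-2) = 2 + 6 = 8)
r(q) = 9 (r(q) = (9 + q) - q = 9)
d(-19) + r(12) = 8 + 9 = 17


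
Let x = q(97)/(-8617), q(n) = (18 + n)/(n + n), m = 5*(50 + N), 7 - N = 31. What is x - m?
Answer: -217320855/1671698 ≈ -130.00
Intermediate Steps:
N = -24 (N = 7 - 1*31 = 7 - 31 = -24)
m = 130 (m = 5*(50 - 24) = 5*26 = 130)
q(n) = (18 + n)/(2*n) (q(n) = (18 + n)/((2*n)) = (18 + n)*(1/(2*n)) = (18 + n)/(2*n))
x = -115/1671698 (x = ((1/2)*(18 + 97)/97)/(-8617) = ((1/2)*(1/97)*115)*(-1/8617) = (115/194)*(-1/8617) = -115/1671698 ≈ -6.8792e-5)
x - m = -115/1671698 - 1*130 = -115/1671698 - 130 = -217320855/1671698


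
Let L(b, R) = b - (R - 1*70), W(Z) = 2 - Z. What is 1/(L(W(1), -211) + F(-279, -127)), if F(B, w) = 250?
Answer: 1/532 ≈ 0.0018797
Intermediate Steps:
L(b, R) = 70 + b - R (L(b, R) = b - (R - 70) = b - (-70 + R) = b + (70 - R) = 70 + b - R)
1/(L(W(1), -211) + F(-279, -127)) = 1/((70 + (2 - 1*1) - 1*(-211)) + 250) = 1/((70 + (2 - 1) + 211) + 250) = 1/((70 + 1 + 211) + 250) = 1/(282 + 250) = 1/532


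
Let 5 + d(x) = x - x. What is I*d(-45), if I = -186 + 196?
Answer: -50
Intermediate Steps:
d(x) = -5 (d(x) = -5 + (x - x) = -5 + 0 = -5)
I = 10
I*d(-45) = 10*(-5) = -50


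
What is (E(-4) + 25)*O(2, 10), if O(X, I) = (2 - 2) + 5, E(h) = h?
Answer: 105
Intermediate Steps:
O(X, I) = 5 (O(X, I) = 0 + 5 = 5)
(E(-4) + 25)*O(2, 10) = (-4 + 25)*5 = 21*5 = 105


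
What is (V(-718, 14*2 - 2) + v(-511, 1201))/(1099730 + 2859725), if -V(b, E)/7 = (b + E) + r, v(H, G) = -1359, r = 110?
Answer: 543/791891 ≈ 0.00068570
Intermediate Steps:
V(b, E) = -770 - 7*E - 7*b (V(b, E) = -7*((b + E) + 110) = -7*((E + b) + 110) = -7*(110 + E + b) = -770 - 7*E - 7*b)
(V(-718, 14*2 - 2) + v(-511, 1201))/(1099730 + 2859725) = ((-770 - 7*(14*2 - 2) - 7*(-718)) - 1359)/(1099730 + 2859725) = ((-770 - 7*(28 - 2) + 5026) - 1359)/3959455 = ((-770 - 7*26 + 5026) - 1359)*(1/3959455) = ((-770 - 182 + 5026) - 1359)*(1/3959455) = (4074 - 1359)*(1/3959455) = 2715*(1/3959455) = 543/791891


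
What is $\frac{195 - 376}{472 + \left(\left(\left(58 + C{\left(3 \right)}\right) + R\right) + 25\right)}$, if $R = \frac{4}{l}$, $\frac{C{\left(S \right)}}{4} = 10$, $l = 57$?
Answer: $- \frac{10317}{33919} \approx -0.30417$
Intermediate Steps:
$C{\left(S \right)} = 40$ ($C{\left(S \right)} = 4 \cdot 10 = 40$)
$R = \frac{4}{57} \approx 0.070175$
$\frac{195 - 376}{472 + \left(\left(\left(58 + C{\left(3 \right)}\right) + R\right) + 25\right)} = \frac{195 - 376}{472 + \left(\left(\left(58 + 40\right) + \frac{4}{57}\right) + 25\right)} = - \frac{181}{472 + \left(\left(98 + \frac{4}{57}\right) + 25\right)} = - \frac{181}{472 + \left(\frac{5590}{57} + 25\right)} = - \frac{181}{472 + \frac{7015}{57}} = - \frac{181}{\frac{33919}{57}} = \left(-181\right) \frac{57}{33919} = - \frac{10317}{33919}$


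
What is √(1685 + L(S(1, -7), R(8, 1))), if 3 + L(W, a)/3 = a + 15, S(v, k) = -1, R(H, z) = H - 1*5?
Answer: √1730 ≈ 41.593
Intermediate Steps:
R(H, z) = -5 + H (R(H, z) = H - 5 = -5 + H)
L(W, a) = 36 + 3*a (L(W, a) = -9 + 3*(a + 15) = -9 + 3*(15 + a) = -9 + (45 + 3*a) = 36 + 3*a)
√(1685 + L(S(1, -7), R(8, 1))) = √(1685 + (36 + 3*(-5 + 8))) = √(1685 + (36 + 3*3)) = √(1685 + (36 + 9)) = √(1685 + 45) = √1730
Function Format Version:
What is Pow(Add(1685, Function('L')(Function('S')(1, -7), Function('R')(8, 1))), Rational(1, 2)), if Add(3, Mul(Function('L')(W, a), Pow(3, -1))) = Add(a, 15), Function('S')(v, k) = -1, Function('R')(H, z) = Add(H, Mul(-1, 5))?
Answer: Pow(1730, Rational(1, 2)) ≈ 41.593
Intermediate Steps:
Function('R')(H, z) = Add(-5, H) (Function('R')(H, z) = Add(H, -5) = Add(-5, H))
Function('L')(W, a) = Add(36, Mul(3, a)) (Function('L')(W, a) = Add(-9, Mul(3, Add(a, 15))) = Add(-9, Mul(3, Add(15, a))) = Add(-9, Add(45, Mul(3, a))) = Add(36, Mul(3, a)))
Pow(Add(1685, Function('L')(Function('S')(1, -7), Function('R')(8, 1))), Rational(1, 2)) = Pow(Add(1685, Add(36, Mul(3, Add(-5, 8)))), Rational(1, 2)) = Pow(Add(1685, Add(36, Mul(3, 3))), Rational(1, 2)) = Pow(Add(1685, Add(36, 9)), Rational(1, 2)) = Pow(Add(1685, 45), Rational(1, 2)) = Pow(1730, Rational(1, 2))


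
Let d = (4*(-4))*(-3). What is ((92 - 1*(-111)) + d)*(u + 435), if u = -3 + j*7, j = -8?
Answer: 94376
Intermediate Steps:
d = 48 (d = -16*(-3) = 48)
u = -59 (u = -3 - 8*7 = -3 - 56 = -59)
((92 - 1*(-111)) + d)*(u + 435) = ((92 - 1*(-111)) + 48)*(-59 + 435) = ((92 + 111) + 48)*376 = (203 + 48)*376 = 251*376 = 94376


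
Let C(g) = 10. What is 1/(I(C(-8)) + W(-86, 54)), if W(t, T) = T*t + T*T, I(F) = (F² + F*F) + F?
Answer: -1/1518 ≈ -0.00065876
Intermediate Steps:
I(F) = F + 2*F² (I(F) = (F² + F²) + F = 2*F² + F = F + 2*F²)
W(t, T) = T² + T*t (W(t, T) = T*t + T² = T² + T*t)
1/(I(C(-8)) + W(-86, 54)) = 1/(10*(1 + 2*10) + 54*(54 - 86)) = 1/(10*(1 + 20) + 54*(-32)) = 1/(10*21 - 1728) = 1/(210 - 1728) = 1/(-1518) = -1/1518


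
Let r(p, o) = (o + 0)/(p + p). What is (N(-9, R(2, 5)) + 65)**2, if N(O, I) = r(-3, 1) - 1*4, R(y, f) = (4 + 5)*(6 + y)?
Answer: 133225/36 ≈ 3700.7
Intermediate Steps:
r(p, o) = o/(2*p) (r(p, o) = o/((2*p)) = o*(1/(2*p)) = o/(2*p))
R(y, f) = 54 + 9*y (R(y, f) = 9*(6 + y) = 54 + 9*y)
N(O, I) = -25/6 (N(O, I) = (1/2)*1/(-3) - 1*4 = (1/2)*1*(-1/3) - 4 = -1/6 - 4 = -25/6)
(N(-9, R(2, 5)) + 65)**2 = (-25/6 + 65)**2 = (365/6)**2 = 133225/36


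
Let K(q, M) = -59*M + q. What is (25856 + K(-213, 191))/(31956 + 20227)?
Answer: 14374/52183 ≈ 0.27545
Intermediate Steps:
K(q, M) = q - 59*M
(25856 + K(-213, 191))/(31956 + 20227) = (25856 + (-213 - 59*191))/(31956 + 20227) = (25856 + (-213 - 11269))/52183 = (25856 - 11482)*(1/52183) = 14374*(1/52183) = 14374/52183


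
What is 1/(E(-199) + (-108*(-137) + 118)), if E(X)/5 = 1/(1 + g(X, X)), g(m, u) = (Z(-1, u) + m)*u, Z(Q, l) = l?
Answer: 79203/1181233547 ≈ 6.7051e-5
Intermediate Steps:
g(m, u) = u*(m + u) (g(m, u) = (u + m)*u = (m + u)*u = u*(m + u))
E(X) = 5/(1 + 2*X**2) (E(X) = 5/(1 + X*(X + X)) = 5/(1 + X*(2*X)) = 5/(1 + 2*X**2))
1/(E(-199) + (-108*(-137) + 118)) = 1/(5/(1 + 2*(-199)**2) + (-108*(-137) + 118)) = 1/(5/(1 + 2*39601) + (14796 + 118)) = 1/(5/(1 + 79202) + 14914) = 1/(5/79203 + 14914) = 1/(1181233547/79203) = 79203/1181233547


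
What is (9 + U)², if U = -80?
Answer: 5041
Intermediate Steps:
(9 + U)² = (9 - 80)² = (-71)² = 5041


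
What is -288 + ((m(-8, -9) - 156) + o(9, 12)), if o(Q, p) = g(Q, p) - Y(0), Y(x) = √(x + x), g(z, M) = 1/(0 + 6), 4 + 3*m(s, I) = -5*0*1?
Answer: -2671/6 ≈ -445.17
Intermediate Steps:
m(s, I) = -4/3 (m(s, I) = -4/3 + (-5*0*1)/3 = -4/3 + (0*1)/3 = -4/3 + (⅓)*0 = -4/3 + 0 = -4/3)
g(z, M) = ⅙ (g(z, M) = 1/6 = ⅙)
Y(x) = √2*√x (Y(x) = √(2*x) = √2*√x)
o(Q, p) = ⅙ (o(Q, p) = ⅙ - √2*√0 = ⅙ - √2*0 = ⅙ - 1*0 = ⅙ + 0 = ⅙)
-288 + ((m(-8, -9) - 156) + o(9, 12)) = -288 + ((-4/3 - 156) + ⅙) = -288 + (-472/3 + ⅙) = -288 - 943/6 = -2671/6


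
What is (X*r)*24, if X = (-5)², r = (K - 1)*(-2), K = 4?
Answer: -3600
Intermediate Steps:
r = -6 (r = (4 - 1)*(-2) = 3*(-2) = -6)
X = 25
(X*r)*24 = (25*(-6))*24 = -150*24 = -3600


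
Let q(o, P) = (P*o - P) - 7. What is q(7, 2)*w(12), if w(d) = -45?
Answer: -225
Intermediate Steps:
q(o, P) = -7 - P + P*o (q(o, P) = (-P + P*o) - 7 = -7 - P + P*o)
q(7, 2)*w(12) = (-7 - 1*2 + 2*7)*(-45) = (-7 - 2 + 14)*(-45) = 5*(-45) = -225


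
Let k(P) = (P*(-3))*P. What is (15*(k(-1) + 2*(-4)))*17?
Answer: -2805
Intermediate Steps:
k(P) = -3*P² (k(P) = (-3*P)*P = -3*P²)
(15*(k(-1) + 2*(-4)))*17 = (15*(-3*(-1)² + 2*(-4)))*17 = (15*(-3*1 - 8))*17 = (15*(-3 - 8))*17 = (15*(-11))*17 = -165*17 = -2805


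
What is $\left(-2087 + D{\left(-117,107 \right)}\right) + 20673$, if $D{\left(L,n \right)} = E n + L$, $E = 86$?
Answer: $27671$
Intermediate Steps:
$D{\left(L,n \right)} = L + 86 n$ ($D{\left(L,n \right)} = 86 n + L = L + 86 n$)
$\left(-2087 + D{\left(-117,107 \right)}\right) + 20673 = \left(-2087 + \left(-117 + 86 \cdot 107\right)\right) + 20673 = \left(-2087 + \left(-117 + 9202\right)\right) + 20673 = \left(-2087 + 9085\right) + 20673 = 6998 + 20673 = 27671$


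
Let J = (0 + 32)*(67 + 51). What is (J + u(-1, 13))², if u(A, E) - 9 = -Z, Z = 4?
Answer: 14295961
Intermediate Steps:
u(A, E) = 5 (u(A, E) = 9 - 1*4 = 9 - 4 = 5)
J = 3776 (J = 32*118 = 3776)
(J + u(-1, 13))² = (3776 + 5)² = 3781² = 14295961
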